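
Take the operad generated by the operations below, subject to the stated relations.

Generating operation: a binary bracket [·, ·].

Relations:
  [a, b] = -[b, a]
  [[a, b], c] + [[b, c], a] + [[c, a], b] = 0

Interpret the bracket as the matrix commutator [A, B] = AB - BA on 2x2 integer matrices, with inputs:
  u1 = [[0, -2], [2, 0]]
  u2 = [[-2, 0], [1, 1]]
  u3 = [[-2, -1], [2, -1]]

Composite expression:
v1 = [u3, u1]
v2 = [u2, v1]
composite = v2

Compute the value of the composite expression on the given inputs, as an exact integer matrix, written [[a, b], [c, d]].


[u3, u1] = [[2, 2], [2, -2]]
[u2, [u3, u1]] = [[-2, -6], [10, 2]]

[[-2, -6], [10, 2]]


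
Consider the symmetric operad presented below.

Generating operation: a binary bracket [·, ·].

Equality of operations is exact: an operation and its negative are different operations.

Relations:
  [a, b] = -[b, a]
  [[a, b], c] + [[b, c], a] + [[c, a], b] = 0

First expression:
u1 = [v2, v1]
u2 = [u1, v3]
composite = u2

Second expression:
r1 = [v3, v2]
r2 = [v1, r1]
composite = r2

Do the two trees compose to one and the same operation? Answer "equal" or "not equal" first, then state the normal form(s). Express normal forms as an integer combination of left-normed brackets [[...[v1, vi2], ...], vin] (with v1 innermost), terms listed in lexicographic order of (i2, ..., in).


Reducing the first expression gives -[[v1, v2], v3]
Reducing the second expression gives -[[v1, v2], v3] + [[v1, v3], v2]
No match — not equal.

not equal: they reduce to -[[v1, v2], v3] and -[[v1, v2], v3] + [[v1, v3], v2]


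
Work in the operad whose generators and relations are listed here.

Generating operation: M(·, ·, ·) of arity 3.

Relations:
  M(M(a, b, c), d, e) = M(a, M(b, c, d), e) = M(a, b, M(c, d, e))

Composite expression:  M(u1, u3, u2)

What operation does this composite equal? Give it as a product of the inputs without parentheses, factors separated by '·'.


u1 · u3 · u2

Key point: M is associative — brackets drop, the u-order remains.
M(u1, u3, u2) reduces to u1 · u3 · u2


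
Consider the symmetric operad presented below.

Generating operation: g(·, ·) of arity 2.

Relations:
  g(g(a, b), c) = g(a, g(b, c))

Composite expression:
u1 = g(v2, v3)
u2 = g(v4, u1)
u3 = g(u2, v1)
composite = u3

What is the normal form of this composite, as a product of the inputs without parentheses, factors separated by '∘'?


v4 ∘ v2 ∘ v3 ∘ v1

The g-tree's shape is irrelevant; the v-reading-order decides.
g(v2, v3) unparenthesizes to v2 ∘ v3
g(v4, g(v2, v3)) unparenthesizes to v4 ∘ v2 ∘ v3
g(g(v4, g(v2, v3)), v1) unparenthesizes to v4 ∘ v2 ∘ v3 ∘ v1


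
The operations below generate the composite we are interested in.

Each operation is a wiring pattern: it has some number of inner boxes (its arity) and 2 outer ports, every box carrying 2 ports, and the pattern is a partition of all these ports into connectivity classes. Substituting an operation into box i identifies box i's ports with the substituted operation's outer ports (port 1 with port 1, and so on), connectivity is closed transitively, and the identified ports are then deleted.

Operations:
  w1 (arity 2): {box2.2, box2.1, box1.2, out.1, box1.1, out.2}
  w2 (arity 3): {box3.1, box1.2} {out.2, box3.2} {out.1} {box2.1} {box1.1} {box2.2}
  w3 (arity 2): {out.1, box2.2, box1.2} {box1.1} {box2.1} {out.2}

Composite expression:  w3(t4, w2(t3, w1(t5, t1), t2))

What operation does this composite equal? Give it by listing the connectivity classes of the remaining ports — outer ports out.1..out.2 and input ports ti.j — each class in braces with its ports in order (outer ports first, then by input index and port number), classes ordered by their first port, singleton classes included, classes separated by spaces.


Two ports join when wires chain via w3-identified ports.
stage w1: inputs (t5, t1), connectivity {out.1, out.2, t1.1, t1.2, t5.1, t5.2}, out.j its boundary
stage w2: inputs (t3, t5, t1, t2), connectivity {out.1} {out.2, t2.2} {t1.1, t1.2, t5.1, t5.2} {t2.1, t3.2} {t3.1}, out.j its boundary
stage w3: inputs (t4, t3, t5, t1, t2), connectivity {out.1, t2.2, t4.2} {out.2} {t1.1, t1.2, t5.1, t5.2} {t2.1, t3.2} {t3.1} {t4.1}, out.j its boundary

{out.1, t2.2, t4.2} {out.2} {t1.1, t1.2, t5.1, t5.2} {t2.1, t3.2} {t3.1} {t4.1}


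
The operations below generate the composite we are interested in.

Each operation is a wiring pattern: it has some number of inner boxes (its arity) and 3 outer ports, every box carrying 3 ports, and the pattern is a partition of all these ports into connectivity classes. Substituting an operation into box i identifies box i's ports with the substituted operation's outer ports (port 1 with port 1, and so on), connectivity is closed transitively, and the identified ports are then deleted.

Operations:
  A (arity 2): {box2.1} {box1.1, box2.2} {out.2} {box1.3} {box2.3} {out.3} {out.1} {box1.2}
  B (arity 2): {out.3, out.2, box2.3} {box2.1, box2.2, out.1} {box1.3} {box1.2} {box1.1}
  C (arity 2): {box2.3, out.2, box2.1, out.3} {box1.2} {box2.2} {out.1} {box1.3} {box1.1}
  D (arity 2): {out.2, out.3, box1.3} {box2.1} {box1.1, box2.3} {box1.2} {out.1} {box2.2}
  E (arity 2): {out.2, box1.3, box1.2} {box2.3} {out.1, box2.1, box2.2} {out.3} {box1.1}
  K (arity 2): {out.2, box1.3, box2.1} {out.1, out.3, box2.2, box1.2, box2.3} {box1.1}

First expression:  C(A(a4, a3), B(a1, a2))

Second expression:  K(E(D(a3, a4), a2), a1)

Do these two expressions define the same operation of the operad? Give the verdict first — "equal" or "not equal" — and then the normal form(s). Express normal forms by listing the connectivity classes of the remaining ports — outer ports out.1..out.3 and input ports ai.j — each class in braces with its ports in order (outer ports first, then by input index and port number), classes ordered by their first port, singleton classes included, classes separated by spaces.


not equal — first {out.1} {out.2, out.3, a2.1, a2.2, a2.3} {a1.1} {a1.2} {a1.3} {a3.1} {a3.2, a4.1} {a3.3} {a4.2} {a4.3}, second {out.1, out.3, a1.2, a1.3, a3.3} {out.2, a1.1} {a2.1, a2.2} {a2.3} {a3.1, a4.3} {a3.2} {a4.1} {a4.2}

The first expression reduces to {out.1} {out.2, out.3, a2.1, a2.2, a2.3} {a1.1} {a1.2} {a1.3} {a3.1} {a3.2, a4.1} {a3.3} {a4.2} {a4.3}
The second expression reduces to {out.1, out.3, a1.2, a1.3, a3.3} {out.2, a1.1} {a2.1, a2.2} {a2.3} {a3.1, a4.3} {a3.2} {a4.1} {a4.2}
They disagree, so not equal.


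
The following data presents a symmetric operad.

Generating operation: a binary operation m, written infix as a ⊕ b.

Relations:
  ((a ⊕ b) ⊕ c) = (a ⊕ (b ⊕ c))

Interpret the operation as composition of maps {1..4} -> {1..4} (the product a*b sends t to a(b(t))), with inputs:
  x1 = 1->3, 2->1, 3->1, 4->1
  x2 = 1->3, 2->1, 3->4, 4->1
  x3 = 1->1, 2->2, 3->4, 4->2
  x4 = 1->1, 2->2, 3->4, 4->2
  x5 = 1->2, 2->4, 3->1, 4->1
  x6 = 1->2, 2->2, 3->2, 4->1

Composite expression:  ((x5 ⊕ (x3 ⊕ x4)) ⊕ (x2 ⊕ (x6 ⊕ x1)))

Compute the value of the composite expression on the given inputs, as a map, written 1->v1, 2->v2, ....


1->2, 2->2, 3->2, 4->2


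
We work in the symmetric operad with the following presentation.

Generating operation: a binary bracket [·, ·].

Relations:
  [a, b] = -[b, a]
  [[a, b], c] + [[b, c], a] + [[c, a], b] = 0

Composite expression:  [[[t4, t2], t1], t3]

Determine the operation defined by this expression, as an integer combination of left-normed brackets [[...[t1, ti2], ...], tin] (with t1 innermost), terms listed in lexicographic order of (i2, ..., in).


[[[t1, t2], t4], t3] - [[[t1, t4], t2], t3]


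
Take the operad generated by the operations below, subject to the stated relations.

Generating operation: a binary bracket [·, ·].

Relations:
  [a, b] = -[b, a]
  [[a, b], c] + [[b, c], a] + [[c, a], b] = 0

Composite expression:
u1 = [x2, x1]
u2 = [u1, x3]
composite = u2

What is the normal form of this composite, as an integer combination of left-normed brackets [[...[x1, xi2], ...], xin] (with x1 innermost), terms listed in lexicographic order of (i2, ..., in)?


-[[x1, x2], x3]

Skip Jacobi rewriting: expand, keep x1-initial words, read off terms.
Composite bracket: [[x2, x1], x3]
Under [a, b] = ab - ba we get 4 signed associative words (2^2 = 4).
Keep just the words that open with x1:
  from x1x2x3, sign -1: term -[[x1, x2], x3]


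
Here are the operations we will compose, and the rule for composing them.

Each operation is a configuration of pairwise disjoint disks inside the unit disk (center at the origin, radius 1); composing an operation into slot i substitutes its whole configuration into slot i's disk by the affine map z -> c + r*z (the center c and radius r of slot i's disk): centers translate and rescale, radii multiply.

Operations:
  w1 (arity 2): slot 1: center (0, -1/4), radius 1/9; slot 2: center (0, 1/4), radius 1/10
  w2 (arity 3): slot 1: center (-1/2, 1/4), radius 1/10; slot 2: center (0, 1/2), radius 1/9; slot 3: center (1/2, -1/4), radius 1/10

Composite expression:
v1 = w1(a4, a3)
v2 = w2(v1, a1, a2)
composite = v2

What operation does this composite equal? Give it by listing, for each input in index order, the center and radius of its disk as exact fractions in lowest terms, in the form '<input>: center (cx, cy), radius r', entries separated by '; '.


a1: center (0, 1/2), radius 1/9; a2: center (1/2, -1/4), radius 1/10; a3: center (-1/2, 11/40), radius 1/100; a4: center (-1/2, 9/40), radius 1/90

Below w2, radii multiply path by path; the a-disk centers shift.
input a4: composing its 2 substitution steps yields center (-1/2, 9/40), radius 1/90
input a3: composing its 2 substitution steps yields center (-1/2, 11/40), radius 1/100
input a1: composing its 1 substitution step yields center (0, 1/2), radius 1/9
input a2: composing its 1 substitution step yields center (1/2, -1/4), radius 1/10


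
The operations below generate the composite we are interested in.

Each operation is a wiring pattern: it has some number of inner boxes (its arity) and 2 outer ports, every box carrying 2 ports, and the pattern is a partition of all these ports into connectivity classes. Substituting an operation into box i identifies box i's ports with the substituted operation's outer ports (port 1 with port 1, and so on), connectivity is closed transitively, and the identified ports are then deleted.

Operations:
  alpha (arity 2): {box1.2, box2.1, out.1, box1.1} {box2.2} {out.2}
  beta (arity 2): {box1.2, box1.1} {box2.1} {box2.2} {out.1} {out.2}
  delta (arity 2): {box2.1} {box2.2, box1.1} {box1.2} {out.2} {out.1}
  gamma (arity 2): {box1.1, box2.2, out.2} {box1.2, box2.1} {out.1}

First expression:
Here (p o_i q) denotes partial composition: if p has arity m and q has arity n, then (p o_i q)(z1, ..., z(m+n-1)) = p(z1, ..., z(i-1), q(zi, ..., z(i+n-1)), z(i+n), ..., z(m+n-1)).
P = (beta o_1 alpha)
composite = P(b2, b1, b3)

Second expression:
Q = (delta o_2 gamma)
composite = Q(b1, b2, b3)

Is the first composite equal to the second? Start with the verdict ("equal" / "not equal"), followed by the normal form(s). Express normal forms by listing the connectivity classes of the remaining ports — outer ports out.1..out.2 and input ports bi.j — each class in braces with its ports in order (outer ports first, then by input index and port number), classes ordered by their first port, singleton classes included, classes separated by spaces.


not equal — first {out.1} {out.2} {b1.1, b2.1, b2.2} {b1.2} {b3.1} {b3.2}, second {out.1} {out.2} {b1.1, b2.1, b3.2} {b1.2} {b2.2, b3.1}

In normal form, the first expression is {out.1} {out.2} {b1.1, b2.1, b2.2} {b1.2} {b3.1} {b3.2}
In normal form, the second expression is {out.1} {out.2} {b1.1, b2.1, b3.2} {b1.2} {b2.2, b3.1}
Distinct normal forms: not equal.


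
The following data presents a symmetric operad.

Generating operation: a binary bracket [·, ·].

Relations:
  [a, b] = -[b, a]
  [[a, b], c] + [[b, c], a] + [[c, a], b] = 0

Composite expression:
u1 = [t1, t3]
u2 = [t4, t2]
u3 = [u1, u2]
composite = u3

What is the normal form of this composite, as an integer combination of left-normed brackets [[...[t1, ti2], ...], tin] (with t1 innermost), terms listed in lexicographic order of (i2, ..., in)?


Expand each bracket as ab - ba; the t1-initial words give the coefficients.
Composite bracket: [[t1, t3], [t4, t2]]
Expanding via [a, b] = ab - ba: 8 signed words (2^3 = 8).
Collect the words opening with t1:
  t1t3t2t4 appears with sign -1, giving the term -[[[t1, t3], t2], t4]
  t1t3t4t2 appears with sign +1, giving the term +[[[t1, t3], t4], t2]

-[[[t1, t3], t2], t4] + [[[t1, t3], t4], t2]


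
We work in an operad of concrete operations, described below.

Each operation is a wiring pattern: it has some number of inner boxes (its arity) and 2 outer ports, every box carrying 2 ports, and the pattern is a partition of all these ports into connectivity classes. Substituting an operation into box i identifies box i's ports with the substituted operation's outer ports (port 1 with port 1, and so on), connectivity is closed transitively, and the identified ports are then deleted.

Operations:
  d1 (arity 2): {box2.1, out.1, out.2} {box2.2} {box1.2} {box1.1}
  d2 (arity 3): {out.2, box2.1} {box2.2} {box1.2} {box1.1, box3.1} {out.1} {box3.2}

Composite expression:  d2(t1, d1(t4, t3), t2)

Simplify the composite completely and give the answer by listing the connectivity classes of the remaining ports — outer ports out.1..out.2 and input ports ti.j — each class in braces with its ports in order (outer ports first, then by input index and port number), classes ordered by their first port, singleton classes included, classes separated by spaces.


Treat the ports identified at d2 as solder joints: merge, then drop.
stage d1: inputs (t4, t3), connectivity {out.1, out.2, t3.1} {t3.2} {t4.1} {t4.2}, out.j its boundary
stage d2: inputs (t1, t4, t3, t2), connectivity {out.1} {out.2, t3.1} {t1.1, t2.1} {t1.2} {t2.2} {t3.2} {t4.1} {t4.2}, out.j its boundary

{out.1} {out.2, t3.1} {t1.1, t2.1} {t1.2} {t2.2} {t3.2} {t4.1} {t4.2}


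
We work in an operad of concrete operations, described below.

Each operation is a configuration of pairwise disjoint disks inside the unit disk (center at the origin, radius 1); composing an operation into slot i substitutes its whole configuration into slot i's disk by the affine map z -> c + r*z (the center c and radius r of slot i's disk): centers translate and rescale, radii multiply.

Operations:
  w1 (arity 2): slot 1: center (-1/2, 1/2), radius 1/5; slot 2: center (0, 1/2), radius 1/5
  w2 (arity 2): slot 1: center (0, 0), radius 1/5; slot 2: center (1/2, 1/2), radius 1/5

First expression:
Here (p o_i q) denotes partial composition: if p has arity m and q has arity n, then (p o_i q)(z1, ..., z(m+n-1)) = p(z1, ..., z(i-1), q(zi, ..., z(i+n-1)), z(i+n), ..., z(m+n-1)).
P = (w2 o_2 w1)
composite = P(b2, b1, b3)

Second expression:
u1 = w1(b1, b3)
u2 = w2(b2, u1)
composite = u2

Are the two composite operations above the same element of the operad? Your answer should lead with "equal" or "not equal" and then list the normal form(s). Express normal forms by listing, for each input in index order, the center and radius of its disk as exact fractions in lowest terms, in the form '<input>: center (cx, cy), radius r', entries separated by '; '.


equal: each reduces to b1: center (2/5, 3/5), radius 1/25; b2: center (0, 0), radius 1/5; b3: center (1/2, 3/5), radius 1/25

The first expression, normalized: b1: center (2/5, 3/5), radius 1/25; b2: center (0, 0), radius 1/5; b3: center (1/2, 3/5), radius 1/25
The second expression, normalized: b1: center (2/5, 3/5), radius 1/25; b2: center (0, 0), radius 1/5; b3: center (1/2, 3/5), radius 1/25
Identical normal forms: equal.


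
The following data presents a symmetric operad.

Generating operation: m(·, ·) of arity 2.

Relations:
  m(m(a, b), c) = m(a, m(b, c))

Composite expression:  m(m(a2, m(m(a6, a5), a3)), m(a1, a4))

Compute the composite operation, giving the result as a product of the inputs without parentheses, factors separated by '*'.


a2 * a6 * a5 * a3 * a1 * a4

Under associativity of m, the answer is the a's in reading order.
m(a6, a5) linearizes to a6 * a5
m(m(a6, a5), a3) linearizes to a6 * a5 * a3
m(a2, m(m(a6, a5), a3)) linearizes to a2 * a6 * a5 * a3
m(a1, a4) linearizes to a1 * a4
m(m(a2, m(m(a6, a5), a3)), m(a1, a4)) linearizes to a2 * a6 * a5 * a3 * a1 * a4


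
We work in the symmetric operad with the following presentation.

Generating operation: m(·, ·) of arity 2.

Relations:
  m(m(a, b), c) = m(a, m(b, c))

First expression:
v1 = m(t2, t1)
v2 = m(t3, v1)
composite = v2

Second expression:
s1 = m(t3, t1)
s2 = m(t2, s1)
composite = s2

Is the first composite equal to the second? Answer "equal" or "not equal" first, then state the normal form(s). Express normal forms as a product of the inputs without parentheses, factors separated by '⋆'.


not equal: they reduce to t3 ⋆ t2 ⋆ t1 and t2 ⋆ t3 ⋆ t1

Normal form of the first expression: t3 ⋆ t2 ⋆ t1
Normal form of the second expression: t2 ⋆ t3 ⋆ t1
They disagree, so not equal.


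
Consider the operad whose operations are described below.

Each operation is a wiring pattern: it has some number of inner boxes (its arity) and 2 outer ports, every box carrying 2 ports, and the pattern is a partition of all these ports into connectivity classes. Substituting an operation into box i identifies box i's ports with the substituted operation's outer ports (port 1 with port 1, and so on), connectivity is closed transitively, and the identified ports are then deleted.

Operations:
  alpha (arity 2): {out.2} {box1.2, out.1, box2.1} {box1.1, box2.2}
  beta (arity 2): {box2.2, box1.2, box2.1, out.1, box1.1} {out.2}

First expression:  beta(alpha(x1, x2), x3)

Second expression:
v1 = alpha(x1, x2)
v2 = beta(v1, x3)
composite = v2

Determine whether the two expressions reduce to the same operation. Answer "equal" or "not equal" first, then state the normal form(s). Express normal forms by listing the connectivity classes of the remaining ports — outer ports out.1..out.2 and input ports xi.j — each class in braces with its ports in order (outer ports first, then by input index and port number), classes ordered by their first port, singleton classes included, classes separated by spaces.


equal — both sides give {out.1, x1.2, x2.1, x3.1, x3.2} {out.2} {x1.1, x2.2}

The first expression reduces to {out.1, x1.2, x2.1, x3.1, x3.2} {out.2} {x1.1, x2.2}
The second expression reduces to {out.1, x1.2, x2.1, x3.1, x3.2} {out.2} {x1.1, x2.2}
One common form — equal.


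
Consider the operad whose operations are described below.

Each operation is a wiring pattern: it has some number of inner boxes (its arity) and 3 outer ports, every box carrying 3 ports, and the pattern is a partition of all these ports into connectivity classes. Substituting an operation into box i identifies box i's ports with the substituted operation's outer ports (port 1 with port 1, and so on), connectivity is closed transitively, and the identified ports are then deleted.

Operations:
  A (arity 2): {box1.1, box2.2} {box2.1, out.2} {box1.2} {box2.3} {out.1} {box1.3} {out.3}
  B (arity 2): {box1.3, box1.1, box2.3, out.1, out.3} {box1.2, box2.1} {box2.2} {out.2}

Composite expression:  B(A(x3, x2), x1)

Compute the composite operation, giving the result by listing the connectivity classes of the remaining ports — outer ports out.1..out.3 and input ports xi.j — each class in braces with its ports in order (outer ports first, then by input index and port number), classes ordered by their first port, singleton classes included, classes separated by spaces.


{out.1, out.3, x1.3} {out.2} {x1.1, x2.1} {x1.2} {x2.2, x3.1} {x2.3} {x3.2} {x3.3}

Connectivity passes through glued B-boundaries; trace each wire chain.
stage A: inputs (x3, x2), connectivity {out.1} {out.2, x2.1} {out.3} {x2.2, x3.1} {x2.3} {x3.2} {x3.3}, out.j its boundary
stage B: inputs (x3, x2, x1), connectivity {out.1, out.3, x1.3} {out.2} {x1.1, x2.1} {x1.2} {x2.2, x3.1} {x2.3} {x3.2} {x3.3}, out.j its boundary


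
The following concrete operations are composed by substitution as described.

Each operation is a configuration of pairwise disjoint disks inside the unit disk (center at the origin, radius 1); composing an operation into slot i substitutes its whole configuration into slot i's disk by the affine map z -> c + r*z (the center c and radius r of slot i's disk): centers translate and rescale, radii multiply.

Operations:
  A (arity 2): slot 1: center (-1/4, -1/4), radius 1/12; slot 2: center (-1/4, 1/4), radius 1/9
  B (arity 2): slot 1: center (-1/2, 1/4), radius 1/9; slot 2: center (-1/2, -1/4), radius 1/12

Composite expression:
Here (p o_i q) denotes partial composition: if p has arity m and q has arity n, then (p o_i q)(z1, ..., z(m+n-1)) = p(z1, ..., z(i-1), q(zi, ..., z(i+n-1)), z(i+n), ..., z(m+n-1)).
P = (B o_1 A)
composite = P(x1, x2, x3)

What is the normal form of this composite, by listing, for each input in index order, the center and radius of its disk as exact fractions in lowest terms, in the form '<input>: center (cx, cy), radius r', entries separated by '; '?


Below B, radii multiply path by path; the x-disk centers shift.
x1: after 2 affine steps, its disk has center (-19/36, 2/9), radius 1/108
x2: after 2 affine steps, its disk has center (-19/36, 5/18), radius 1/81
x3: after 1 affine step, its disk has center (-1/2, -1/4), radius 1/12

x1: center (-19/36, 2/9), radius 1/108; x2: center (-19/36, 5/18), radius 1/81; x3: center (-1/2, -1/4), radius 1/12


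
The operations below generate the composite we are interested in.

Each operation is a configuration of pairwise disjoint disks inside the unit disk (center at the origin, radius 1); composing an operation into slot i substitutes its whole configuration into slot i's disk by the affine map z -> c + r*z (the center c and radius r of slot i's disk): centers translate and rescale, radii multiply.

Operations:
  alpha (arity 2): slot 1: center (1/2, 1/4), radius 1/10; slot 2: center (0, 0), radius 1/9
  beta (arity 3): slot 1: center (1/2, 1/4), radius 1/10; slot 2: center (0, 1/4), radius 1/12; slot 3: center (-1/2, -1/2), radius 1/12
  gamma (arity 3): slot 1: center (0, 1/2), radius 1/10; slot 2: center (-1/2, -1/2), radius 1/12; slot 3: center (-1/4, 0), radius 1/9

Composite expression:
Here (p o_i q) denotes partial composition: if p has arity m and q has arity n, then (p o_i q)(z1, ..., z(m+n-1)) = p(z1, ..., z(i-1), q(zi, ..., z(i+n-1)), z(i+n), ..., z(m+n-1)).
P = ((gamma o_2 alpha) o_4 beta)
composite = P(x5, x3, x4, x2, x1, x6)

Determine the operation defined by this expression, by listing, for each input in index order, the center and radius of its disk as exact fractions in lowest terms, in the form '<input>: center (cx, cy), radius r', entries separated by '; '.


x1: center (-1/4, 1/36), radius 1/108; x2: center (-7/36, 1/36), radius 1/90; x3: center (-11/24, -23/48), radius 1/120; x4: center (-1/2, -1/2), radius 1/108; x5: center (0, 1/2), radius 1/10; x6: center (-11/36, -1/18), radius 1/108

Below gamma, radii multiply path by path; the x-disk centers shift.
for x5, the 1-step affine chain lands on center (0, 1/2), radius 1/10
for x3, the 2-step affine chain lands on center (-11/24, -23/48), radius 1/120
for x4, the 2-step affine chain lands on center (-1/2, -1/2), radius 1/108
for x2, the 2-step affine chain lands on center (-7/36, 1/36), radius 1/90
for x1, the 2-step affine chain lands on center (-1/4, 1/36), radius 1/108
for x6, the 2-step affine chain lands on center (-11/36, -1/18), radius 1/108


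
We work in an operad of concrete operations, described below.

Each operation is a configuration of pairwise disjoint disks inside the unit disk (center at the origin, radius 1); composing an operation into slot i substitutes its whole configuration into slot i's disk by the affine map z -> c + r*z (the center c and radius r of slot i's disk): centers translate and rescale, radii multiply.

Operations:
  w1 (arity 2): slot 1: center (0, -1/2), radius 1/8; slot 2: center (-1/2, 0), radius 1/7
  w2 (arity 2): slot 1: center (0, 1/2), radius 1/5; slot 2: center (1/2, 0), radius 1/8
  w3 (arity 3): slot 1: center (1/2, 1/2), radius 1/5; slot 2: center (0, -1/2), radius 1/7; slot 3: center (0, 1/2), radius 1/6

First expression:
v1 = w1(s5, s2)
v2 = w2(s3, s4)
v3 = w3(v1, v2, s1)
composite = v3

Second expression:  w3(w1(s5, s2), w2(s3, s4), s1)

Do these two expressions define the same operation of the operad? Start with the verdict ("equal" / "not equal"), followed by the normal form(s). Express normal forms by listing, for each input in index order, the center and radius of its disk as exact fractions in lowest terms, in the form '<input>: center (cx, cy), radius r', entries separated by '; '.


equal — both sides give s1: center (0, 1/2), radius 1/6; s2: center (2/5, 1/2), radius 1/35; s3: center (0, -3/7), radius 1/35; s4: center (1/14, -1/2), radius 1/56; s5: center (1/2, 2/5), radius 1/40

Reducing the first expression gives s1: center (0, 1/2), radius 1/6; s2: center (2/5, 1/2), radius 1/35; s3: center (0, -3/7), radius 1/35; s4: center (1/14, -1/2), radius 1/56; s5: center (1/2, 2/5), radius 1/40
Reducing the second expression gives s1: center (0, 1/2), radius 1/6; s2: center (2/5, 1/2), radius 1/35; s3: center (0, -3/7), radius 1/35; s4: center (1/14, -1/2), radius 1/56; s5: center (1/2, 2/5), radius 1/40
Both agree, so they are equal.


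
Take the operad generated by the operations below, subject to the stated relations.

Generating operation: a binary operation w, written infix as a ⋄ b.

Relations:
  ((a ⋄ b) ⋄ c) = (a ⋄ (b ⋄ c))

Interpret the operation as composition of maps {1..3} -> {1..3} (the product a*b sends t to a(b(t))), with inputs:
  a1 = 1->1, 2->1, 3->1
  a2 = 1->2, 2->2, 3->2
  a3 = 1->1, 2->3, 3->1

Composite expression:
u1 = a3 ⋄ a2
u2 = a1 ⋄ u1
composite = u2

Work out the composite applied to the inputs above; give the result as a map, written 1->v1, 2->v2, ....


1->1, 2->1, 3->1


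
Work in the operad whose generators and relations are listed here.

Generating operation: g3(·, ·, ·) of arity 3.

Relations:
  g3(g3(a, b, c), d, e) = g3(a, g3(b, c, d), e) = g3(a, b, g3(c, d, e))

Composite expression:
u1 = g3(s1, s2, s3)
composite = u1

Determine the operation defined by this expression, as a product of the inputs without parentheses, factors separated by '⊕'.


Associativity of g3 dissolves the nesting; only the s-input order survives.
g3(s1, s2, s3) unparenthesizes to s1 ⊕ s2 ⊕ s3

s1 ⊕ s2 ⊕ s3


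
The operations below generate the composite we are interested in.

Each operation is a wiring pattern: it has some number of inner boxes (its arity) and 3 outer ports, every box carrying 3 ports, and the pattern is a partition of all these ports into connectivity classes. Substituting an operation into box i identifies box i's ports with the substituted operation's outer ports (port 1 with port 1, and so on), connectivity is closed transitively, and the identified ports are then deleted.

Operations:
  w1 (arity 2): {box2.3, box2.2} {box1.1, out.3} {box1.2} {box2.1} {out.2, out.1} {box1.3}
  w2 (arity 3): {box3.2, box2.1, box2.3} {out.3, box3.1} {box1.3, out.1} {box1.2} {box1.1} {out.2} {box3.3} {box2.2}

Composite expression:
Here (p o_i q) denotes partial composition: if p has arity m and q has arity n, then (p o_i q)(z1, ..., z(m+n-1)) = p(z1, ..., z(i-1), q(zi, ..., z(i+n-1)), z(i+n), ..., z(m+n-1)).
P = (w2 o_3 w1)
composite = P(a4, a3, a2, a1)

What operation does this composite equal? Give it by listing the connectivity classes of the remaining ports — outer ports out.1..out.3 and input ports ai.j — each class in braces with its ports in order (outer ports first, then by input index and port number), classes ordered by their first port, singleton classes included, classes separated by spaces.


{out.1, a4.3} {out.2} {out.3, a3.1, a3.3} {a1.1} {a1.2, a1.3} {a2.1} {a2.2} {a2.3} {a3.2} {a4.1} {a4.2}

Two ports join when wires chain via w2-identified ports.
through w1, on inputs (a2, a1): {out.1, out.2} {out.3, a2.1} {a1.1} {a1.2, a1.3} {a2.2} {a2.3} (out.j = stage outer ports)
through w2, on inputs (a4, a3, a2, a1): {out.1, a4.3} {out.2} {out.3, a3.1, a3.3} {a1.1} {a1.2, a1.3} {a2.1} {a2.2} {a2.3} {a3.2} {a4.1} {a4.2} (out.j = stage outer ports)


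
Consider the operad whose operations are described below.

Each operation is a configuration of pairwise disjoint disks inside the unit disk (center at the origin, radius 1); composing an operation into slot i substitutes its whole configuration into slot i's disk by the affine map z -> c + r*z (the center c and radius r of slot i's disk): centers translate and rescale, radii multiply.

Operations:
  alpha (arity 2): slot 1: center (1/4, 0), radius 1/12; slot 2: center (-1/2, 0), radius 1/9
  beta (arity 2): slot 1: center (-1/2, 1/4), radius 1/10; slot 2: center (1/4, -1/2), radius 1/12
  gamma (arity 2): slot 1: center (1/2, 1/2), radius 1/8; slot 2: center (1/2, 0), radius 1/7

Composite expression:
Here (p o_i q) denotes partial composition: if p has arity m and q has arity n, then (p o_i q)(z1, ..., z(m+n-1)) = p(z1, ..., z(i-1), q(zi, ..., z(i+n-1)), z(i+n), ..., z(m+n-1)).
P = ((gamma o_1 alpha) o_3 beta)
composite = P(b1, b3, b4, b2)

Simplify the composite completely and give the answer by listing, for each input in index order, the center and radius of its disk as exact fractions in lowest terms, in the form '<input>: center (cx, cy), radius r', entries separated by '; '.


b1: center (17/32, 1/2), radius 1/96; b2: center (15/28, -1/14), radius 1/84; b3: center (7/16, 1/2), radius 1/72; b4: center (3/7, 1/28), radius 1/70

Below gamma, radii multiply path by path; the b-disk centers shift.
b1: after 2 affine steps, its disk has center (17/32, 1/2), radius 1/96
b3: after 2 affine steps, its disk has center (7/16, 1/2), radius 1/72
b4: after 2 affine steps, its disk has center (3/7, 1/28), radius 1/70
b2: after 2 affine steps, its disk has center (15/28, -1/14), radius 1/84


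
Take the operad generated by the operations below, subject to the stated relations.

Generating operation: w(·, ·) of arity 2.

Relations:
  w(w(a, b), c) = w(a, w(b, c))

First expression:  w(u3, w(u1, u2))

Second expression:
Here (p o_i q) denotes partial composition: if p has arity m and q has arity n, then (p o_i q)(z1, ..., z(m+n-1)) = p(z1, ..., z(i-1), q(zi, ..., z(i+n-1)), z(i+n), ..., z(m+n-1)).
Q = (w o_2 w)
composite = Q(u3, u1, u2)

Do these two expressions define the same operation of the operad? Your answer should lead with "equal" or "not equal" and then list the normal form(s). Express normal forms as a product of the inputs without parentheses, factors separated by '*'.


The first expression reduces to u3 * u1 * u2
The second expression reduces to u3 * u1 * u2
Both agree, so they are equal.

equal: each reduces to u3 * u1 * u2


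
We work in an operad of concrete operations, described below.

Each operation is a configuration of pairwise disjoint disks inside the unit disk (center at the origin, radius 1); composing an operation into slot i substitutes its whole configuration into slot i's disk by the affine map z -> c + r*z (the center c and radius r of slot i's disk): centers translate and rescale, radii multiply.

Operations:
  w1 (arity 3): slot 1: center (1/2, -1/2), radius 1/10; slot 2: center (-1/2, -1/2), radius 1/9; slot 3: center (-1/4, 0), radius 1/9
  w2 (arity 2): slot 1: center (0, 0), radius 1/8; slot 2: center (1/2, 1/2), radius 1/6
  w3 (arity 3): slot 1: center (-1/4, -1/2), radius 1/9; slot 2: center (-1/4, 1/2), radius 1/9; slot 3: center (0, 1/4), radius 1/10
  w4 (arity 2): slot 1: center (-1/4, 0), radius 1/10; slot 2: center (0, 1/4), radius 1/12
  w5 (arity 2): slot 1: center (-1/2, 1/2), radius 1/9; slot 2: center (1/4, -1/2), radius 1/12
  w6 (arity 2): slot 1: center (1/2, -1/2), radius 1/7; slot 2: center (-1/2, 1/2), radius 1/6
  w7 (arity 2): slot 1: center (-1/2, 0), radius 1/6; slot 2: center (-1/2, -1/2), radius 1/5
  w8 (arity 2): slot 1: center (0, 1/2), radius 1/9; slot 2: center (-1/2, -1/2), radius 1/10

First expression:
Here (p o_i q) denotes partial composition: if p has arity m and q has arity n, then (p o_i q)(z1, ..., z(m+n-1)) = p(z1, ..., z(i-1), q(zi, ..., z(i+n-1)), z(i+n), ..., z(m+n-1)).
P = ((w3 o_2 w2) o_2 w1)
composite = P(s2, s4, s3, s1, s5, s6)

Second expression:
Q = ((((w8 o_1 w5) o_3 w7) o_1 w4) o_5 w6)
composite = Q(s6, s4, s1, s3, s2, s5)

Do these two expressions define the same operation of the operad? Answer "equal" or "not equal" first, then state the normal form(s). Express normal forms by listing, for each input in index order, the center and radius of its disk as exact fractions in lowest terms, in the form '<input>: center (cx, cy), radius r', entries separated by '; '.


not equal; first: s1: center (-73/288, 1/2), radius 1/648; s2: center (-1/4, -1/2), radius 1/9; s3: center (-37/144, 71/144), radius 1/648; s4: center (-35/144, 71/144), radius 1/720; s5: center (-7/36, 5/9), radius 1/54; s6: center (0, 1/4), radius 1/10; second: s1: center (1/36, 4/9), radius 1/108; s2: center (-27/50, -14/25), radius 1/350; s3: center (-11/20, -1/2), radius 1/60; s4: center (-1/18, 181/324), radius 1/972; s5: center (-14/25, -27/50), radius 1/300; s6: center (-19/324, 5/9), radius 1/810

In normal form, the first expression is s1: center (-73/288, 1/2), radius 1/648; s2: center (-1/4, -1/2), radius 1/9; s3: center (-37/144, 71/144), radius 1/648; s4: center (-35/144, 71/144), radius 1/720; s5: center (-7/36, 5/9), radius 1/54; s6: center (0, 1/4), radius 1/10
In normal form, the second expression is s1: center (1/36, 4/9), radius 1/108; s2: center (-27/50, -14/25), radius 1/350; s3: center (-11/20, -1/2), radius 1/60; s4: center (-1/18, 181/324), radius 1/972; s5: center (-14/25, -27/50), radius 1/300; s6: center (-19/324, 5/9), radius 1/810
The forms do not match — not equal.


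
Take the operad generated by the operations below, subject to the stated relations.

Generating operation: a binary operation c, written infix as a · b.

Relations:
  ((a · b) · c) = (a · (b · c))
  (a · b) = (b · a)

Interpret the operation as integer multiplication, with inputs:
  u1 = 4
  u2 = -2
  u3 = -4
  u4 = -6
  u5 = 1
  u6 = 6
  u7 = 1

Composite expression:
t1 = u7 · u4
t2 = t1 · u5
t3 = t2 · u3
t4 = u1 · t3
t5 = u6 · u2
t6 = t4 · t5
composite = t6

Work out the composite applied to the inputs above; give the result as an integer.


(u7 · u4) = -6
((u7 · u4) · u5) = -6
(((u7 · u4) · u5) · u3) = 24
(u1 · (((u7 · u4) · u5) · u3)) = 96
(u6 · u2) = -12
((u1 · (((u7 · u4) · u5) · u3)) · (u6 · u2)) = -1152

-1152


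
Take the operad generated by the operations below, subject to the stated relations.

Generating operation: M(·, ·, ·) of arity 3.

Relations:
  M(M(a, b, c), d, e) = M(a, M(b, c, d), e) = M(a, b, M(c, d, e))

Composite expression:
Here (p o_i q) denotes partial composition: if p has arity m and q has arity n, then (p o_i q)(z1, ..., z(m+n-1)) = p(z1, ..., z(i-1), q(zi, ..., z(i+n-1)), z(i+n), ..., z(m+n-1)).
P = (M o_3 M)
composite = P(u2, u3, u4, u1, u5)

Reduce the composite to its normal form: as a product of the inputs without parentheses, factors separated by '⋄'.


u2 ⋄ u3 ⋄ u4 ⋄ u1 ⋄ u5

The M-tree's shape is irrelevant; the u-reading-order decides.
M(u4, u1, u5) unparenthesizes to u4 ⋄ u1 ⋄ u5
M(u2, u3, M(u4, u1, u5)) unparenthesizes to u2 ⋄ u3 ⋄ u4 ⋄ u1 ⋄ u5


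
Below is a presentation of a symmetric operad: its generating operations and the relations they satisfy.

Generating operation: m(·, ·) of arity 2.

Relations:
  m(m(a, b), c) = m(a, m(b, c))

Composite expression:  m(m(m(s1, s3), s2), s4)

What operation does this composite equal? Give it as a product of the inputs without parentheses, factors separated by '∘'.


s1 ∘ s3 ∘ s2 ∘ s4

All parenthesizations of m agree; list the s-inputs left to right.
m(s1, s3) linearizes to s1 ∘ s3
m(m(s1, s3), s2) linearizes to s1 ∘ s3 ∘ s2
m(m(m(s1, s3), s2), s4) linearizes to s1 ∘ s3 ∘ s2 ∘ s4


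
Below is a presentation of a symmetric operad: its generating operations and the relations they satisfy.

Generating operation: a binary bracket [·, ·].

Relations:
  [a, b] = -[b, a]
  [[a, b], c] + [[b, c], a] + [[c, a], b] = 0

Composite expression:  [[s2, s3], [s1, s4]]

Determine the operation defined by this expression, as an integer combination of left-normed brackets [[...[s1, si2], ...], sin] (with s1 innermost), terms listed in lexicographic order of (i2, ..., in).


Skip Jacobi rewriting: expand, keep s1-initial words, read off terms.
Composite bracket: [[s2, s3], [s1, s4]]
Applying ab - ba throughout gives 8 signed words (2^3 = 8).
Collect the words opening with s1:
  s1s4s2s3 (sign -1) contributes -[[[s1, s4], s2], s3]
  s1s4s3s2 (sign +1) contributes +[[[s1, s4], s3], s2]

-[[[s1, s4], s2], s3] + [[[s1, s4], s3], s2]


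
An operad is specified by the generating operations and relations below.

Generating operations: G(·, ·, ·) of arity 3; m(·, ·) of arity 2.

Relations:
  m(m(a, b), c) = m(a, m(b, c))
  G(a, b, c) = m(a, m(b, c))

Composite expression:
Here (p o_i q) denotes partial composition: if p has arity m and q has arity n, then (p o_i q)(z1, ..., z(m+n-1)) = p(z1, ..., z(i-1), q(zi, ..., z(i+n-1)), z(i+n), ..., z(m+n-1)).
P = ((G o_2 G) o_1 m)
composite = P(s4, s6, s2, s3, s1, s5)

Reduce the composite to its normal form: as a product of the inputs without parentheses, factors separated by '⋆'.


Key point: G is associative — brackets drop, the s-order remains.
m(s4, s6) spells out as s4 ⋆ s6
G(s2, s3, s1) spells out as s2 ⋆ s3 ⋆ s1
G(m(s4, s6), G(s2, s3, s1), s5) spells out as s4 ⋆ s6 ⋆ s2 ⋆ s3 ⋆ s1 ⋆ s5

s4 ⋆ s6 ⋆ s2 ⋆ s3 ⋆ s1 ⋆ s5


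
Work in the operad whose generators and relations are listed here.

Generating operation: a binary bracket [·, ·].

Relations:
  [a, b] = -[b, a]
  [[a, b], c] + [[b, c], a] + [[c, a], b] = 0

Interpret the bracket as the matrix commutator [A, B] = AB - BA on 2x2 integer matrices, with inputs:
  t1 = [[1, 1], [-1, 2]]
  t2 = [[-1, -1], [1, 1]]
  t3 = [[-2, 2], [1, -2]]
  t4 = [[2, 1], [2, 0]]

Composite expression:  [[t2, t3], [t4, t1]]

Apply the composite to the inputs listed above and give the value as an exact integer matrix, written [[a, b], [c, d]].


[[-6, -42], [-12, 6]]

[t2, t3] = [[-3, -4], [2, 3]]
[t4, t1] = [[-3, 3], [0, 3]]
[[t2, t3], [t4, t1]] = [[-6, -42], [-12, 6]]


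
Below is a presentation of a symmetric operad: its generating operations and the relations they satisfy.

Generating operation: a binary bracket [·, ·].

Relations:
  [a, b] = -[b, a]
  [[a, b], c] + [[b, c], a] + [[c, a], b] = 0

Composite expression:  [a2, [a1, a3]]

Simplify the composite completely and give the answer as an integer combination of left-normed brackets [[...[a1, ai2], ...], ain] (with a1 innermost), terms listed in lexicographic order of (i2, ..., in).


-[[a1, a3], a2]


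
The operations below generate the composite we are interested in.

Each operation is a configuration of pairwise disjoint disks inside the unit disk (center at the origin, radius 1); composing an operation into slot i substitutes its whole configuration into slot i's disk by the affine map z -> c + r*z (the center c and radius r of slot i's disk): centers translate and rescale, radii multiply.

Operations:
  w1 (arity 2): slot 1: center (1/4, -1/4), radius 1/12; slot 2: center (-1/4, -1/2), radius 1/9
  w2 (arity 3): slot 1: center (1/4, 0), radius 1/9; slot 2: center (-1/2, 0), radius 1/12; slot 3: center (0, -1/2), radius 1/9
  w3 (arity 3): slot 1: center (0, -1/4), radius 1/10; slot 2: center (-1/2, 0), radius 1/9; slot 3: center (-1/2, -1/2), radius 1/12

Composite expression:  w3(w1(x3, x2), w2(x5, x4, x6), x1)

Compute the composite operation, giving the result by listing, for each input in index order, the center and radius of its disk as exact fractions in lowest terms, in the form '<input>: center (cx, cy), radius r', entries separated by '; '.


Affine substitution under w3: radii multiply and x-centers shift.
tracing x3 down its 2-map path: center (1/40, -11/40), radius 1/120
tracing x2 down its 2-map path: center (-1/40, -3/10), radius 1/90
tracing x5 down its 2-map path: center (-17/36, 0), radius 1/81
tracing x4 down its 2-map path: center (-5/9, 0), radius 1/108
tracing x6 down its 2-map path: center (-1/2, -1/18), radius 1/81
tracing x1 down its 1-map path: center (-1/2, -1/2), radius 1/12

x1: center (-1/2, -1/2), radius 1/12; x2: center (-1/40, -3/10), radius 1/90; x3: center (1/40, -11/40), radius 1/120; x4: center (-5/9, 0), radius 1/108; x5: center (-17/36, 0), radius 1/81; x6: center (-1/2, -1/18), radius 1/81
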